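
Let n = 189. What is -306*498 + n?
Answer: -152199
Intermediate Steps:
-306*498 + n = -306*498 + 189 = -152388 + 189 = -152199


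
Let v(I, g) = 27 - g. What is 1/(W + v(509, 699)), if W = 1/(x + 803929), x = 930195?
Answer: -1734124/1165331327 ≈ -0.0014881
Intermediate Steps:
W = 1/1734124 (W = 1/(930195 + 803929) = 1/1734124 ≈ 5.7666e-7)
1/(W + v(509, 699)) = 1/(1/1734124 + (27 - 1*699)) = 1/(1/1734124 + (27 - 699)) = 1/(1/1734124 - 672) = 1/(-1165331327/1734124) = -1734124/1165331327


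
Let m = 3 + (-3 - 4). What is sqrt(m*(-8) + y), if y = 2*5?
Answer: sqrt(42) ≈ 6.4807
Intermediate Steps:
m = -4 (m = 3 - 7 = -4)
y = 10
sqrt(m*(-8) + y) = sqrt(-4*(-8) + 10) = sqrt(32 + 10) = sqrt(42)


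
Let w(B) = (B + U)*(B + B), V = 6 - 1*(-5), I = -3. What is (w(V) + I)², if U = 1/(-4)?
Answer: 218089/4 ≈ 54522.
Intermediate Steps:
U = -¼ ≈ -0.25000
V = 11 (V = 6 + 5 = 11)
w(B) = 2*B*(-¼ + B) (w(B) = (B - ¼)*(B + B) = (-¼ + B)*(2*B) = 2*B*(-¼ + B))
(w(V) + I)² = ((½)*11*(-1 + 4*11) - 3)² = ((½)*11*(-1 + 44) - 3)² = ((½)*11*43 - 3)² = (473/2 - 3)² = (467/2)² = 218089/4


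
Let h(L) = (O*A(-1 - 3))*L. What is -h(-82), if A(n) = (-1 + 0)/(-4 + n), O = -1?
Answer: -41/4 ≈ -10.250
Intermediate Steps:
A(n) = -1/(-4 + n)
h(L) = -L/8 (h(L) = (-(-1)/(-4 + (-1 - 3)))*L = (-(-1)/(-4 - 4))*L = (-(-1)/(-8))*L = (-(-1)*(-1)/8)*L = (-1*⅛)*L = -L/8)
-h(-82) = -(-1)*(-82)/8 = -1*41/4 = -41/4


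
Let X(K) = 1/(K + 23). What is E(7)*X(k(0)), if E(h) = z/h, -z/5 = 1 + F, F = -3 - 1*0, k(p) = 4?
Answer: 10/189 ≈ 0.052910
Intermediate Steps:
F = -3 (F = -3 + 0 = -3)
z = 10 (z = -5*(1 - 3) = -5*(-2) = 10)
X(K) = 1/(23 + K)
E(h) = 10/h
E(7)*X(k(0)) = (10/7)/(23 + 4) = (10*(1/7))/27 = (10/7)*(1/27) = 10/189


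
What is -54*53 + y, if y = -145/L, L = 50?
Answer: -28649/10 ≈ -2864.9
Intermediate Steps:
y = -29/10 (y = -145/50 = -145*1/50 = -29/10 ≈ -2.9000)
-54*53 + y = -54*53 - 29/10 = -2862 - 29/10 = -28649/10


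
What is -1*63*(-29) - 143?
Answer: 1684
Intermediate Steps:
-1*63*(-29) - 143 = -63*(-29) - 143 = 1827 - 143 = 1684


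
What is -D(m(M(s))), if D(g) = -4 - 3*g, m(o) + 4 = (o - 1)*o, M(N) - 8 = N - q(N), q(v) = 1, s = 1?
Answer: 160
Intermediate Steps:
M(N) = 7 + N (M(N) = 8 + (N - 1*1) = 8 + (N - 1) = 8 + (-1 + N) = 7 + N)
m(o) = -4 + o*(-1 + o) (m(o) = -4 + (o - 1)*o = -4 + (-1 + o)*o = -4 + o*(-1 + o))
-D(m(M(s))) = -(-4 - 3*(-4 + (7 + 1)² - (7 + 1))) = -(-4 - 3*(-4 + 8² - 1*8)) = -(-4 - 3*(-4 + 64 - 8)) = -(-4 - 3*52) = -(-4 - 156) = -1*(-160) = 160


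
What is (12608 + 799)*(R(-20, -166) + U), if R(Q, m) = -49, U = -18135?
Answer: -243792888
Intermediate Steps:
(12608 + 799)*(R(-20, -166) + U) = (12608 + 799)*(-49 - 18135) = 13407*(-18184) = -243792888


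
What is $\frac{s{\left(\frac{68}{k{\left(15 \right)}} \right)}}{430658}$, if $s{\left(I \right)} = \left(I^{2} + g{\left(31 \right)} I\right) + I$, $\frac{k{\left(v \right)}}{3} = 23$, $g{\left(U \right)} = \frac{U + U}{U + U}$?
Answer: $\frac{7004}{1025181369} \approx 6.832 \cdot 10^{-6}$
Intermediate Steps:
$g{\left(U \right)} = 1$ ($g{\left(U \right)} = \frac{2 U}{2 U} = 2 U \frac{1}{2 U} = 1$)
$k{\left(v \right)} = 69$ ($k{\left(v \right)} = 3 \cdot 23 = 69$)
$s{\left(I \right)} = I^{2} + 2 I$ ($s{\left(I \right)} = \left(I^{2} + 1 I\right) + I = \left(I^{2} + I\right) + I = \left(I + I^{2}\right) + I = I^{2} + 2 I$)
$\frac{s{\left(\frac{68}{k{\left(15 \right)}} \right)}}{430658} = \frac{\frac{68}{69} \left(2 + \frac{68}{69}\right)}{430658} = 68 \cdot \frac{1}{69} \left(2 + 68 \cdot \frac{1}{69}\right) \frac{1}{430658} = \frac{68 \left(2 + \frac{68}{69}\right)}{69} \cdot \frac{1}{430658} = \frac{68}{69} \cdot \frac{206}{69} \cdot \frac{1}{430658} = \frac{14008}{4761} \cdot \frac{1}{430658} = \frac{7004}{1025181369}$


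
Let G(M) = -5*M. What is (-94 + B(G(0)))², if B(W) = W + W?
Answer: 8836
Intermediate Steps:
B(W) = 2*W
(-94 + B(G(0)))² = (-94 + 2*(-5*0))² = (-94 + 2*0)² = (-94 + 0)² = (-94)² = 8836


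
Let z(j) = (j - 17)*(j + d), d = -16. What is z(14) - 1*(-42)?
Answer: 48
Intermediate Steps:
z(j) = (-17 + j)*(-16 + j) (z(j) = (j - 17)*(j - 16) = (-17 + j)*(-16 + j))
z(14) - 1*(-42) = (272 + 14**2 - 33*14) - 1*(-42) = (272 + 196 - 462) + 42 = 6 + 42 = 48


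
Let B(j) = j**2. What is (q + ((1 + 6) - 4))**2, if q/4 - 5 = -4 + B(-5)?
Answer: 11449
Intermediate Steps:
q = 104 (q = 20 + 4*(-4 + (-5)**2) = 20 + 4*(-4 + 25) = 20 + 4*21 = 20 + 84 = 104)
(q + ((1 + 6) - 4))**2 = (104 + ((1 + 6) - 4))**2 = (104 + (7 - 4))**2 = (104 + 3)**2 = 107**2 = 11449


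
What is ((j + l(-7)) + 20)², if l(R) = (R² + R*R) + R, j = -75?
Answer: 1296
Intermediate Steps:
l(R) = R + 2*R² (l(R) = (R² + R²) + R = 2*R² + R = R + 2*R²)
((j + l(-7)) + 20)² = ((-75 - 7*(1 + 2*(-7))) + 20)² = ((-75 - 7*(1 - 14)) + 20)² = ((-75 - 7*(-13)) + 20)² = ((-75 + 91) + 20)² = (16 + 20)² = 36² = 1296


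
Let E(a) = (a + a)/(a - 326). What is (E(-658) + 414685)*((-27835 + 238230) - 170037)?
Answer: 2058517078181/123 ≈ 1.6736e+10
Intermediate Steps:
E(a) = 2*a/(-326 + a) (E(a) = (2*a)/(-326 + a) = 2*a/(-326 + a))
(E(-658) + 414685)*((-27835 + 238230) - 170037) = (2*(-658)/(-326 - 658) + 414685)*((-27835 + 238230) - 170037) = (2*(-658)/(-984) + 414685)*(210395 - 170037) = (2*(-658)*(-1/984) + 414685)*40358 = (329/246 + 414685)*40358 = (102012839/246)*40358 = 2058517078181/123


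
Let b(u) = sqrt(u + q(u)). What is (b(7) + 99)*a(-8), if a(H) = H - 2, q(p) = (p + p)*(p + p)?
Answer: -990 - 10*sqrt(203) ≈ -1132.5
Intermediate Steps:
q(p) = 4*p**2 (q(p) = (2*p)*(2*p) = 4*p**2)
a(H) = -2 + H
b(u) = sqrt(u + 4*u**2)
(b(7) + 99)*a(-8) = (sqrt(7*(1 + 4*7)) + 99)*(-2 - 8) = (sqrt(7*(1 + 28)) + 99)*(-10) = (sqrt(7*29) + 99)*(-10) = (sqrt(203) + 99)*(-10) = (99 + sqrt(203))*(-10) = -990 - 10*sqrt(203)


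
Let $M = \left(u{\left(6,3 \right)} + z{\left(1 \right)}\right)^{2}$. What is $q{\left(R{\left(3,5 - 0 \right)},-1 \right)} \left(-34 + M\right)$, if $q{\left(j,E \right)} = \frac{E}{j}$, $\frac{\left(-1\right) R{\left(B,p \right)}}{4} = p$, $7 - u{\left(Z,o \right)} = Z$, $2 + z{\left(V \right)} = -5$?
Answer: $\frac{1}{10} \approx 0.1$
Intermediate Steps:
$z{\left(V \right)} = -7$ ($z{\left(V \right)} = -2 - 5 = -7$)
$u{\left(Z,o \right)} = 7 - Z$
$R{\left(B,p \right)} = - 4 p$
$M = 36$ ($M = \left(\left(7 - 6\right) - 7\right)^{2} = \left(1 - 7\right)^{2} = \left(-6\right)^{2} = 36$)
$q{\left(R{\left(3,5 - 0 \right)},-1 \right)} \left(-34 + M\right) = - \frac{1}{\left(-4\right) \left(5 - 0\right)} \left(-34 + 36\right) = - \frac{1}{\left(-4\right) \left(5 + 0\right)} 2 = - \frac{1}{\left(-4\right) 5} \cdot 2 = - \frac{1}{-20} \cdot 2 = \left(-1\right) \left(- \frac{1}{20}\right) 2 = \frac{1}{20} \cdot 2 = \frac{1}{10}$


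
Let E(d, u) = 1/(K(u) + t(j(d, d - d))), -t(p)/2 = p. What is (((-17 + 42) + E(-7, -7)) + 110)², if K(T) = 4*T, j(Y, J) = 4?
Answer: 23609881/1296 ≈ 18218.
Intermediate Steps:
t(p) = -2*p
E(d, u) = 1/(-8 + 4*u) (E(d, u) = 1/(4*u - 2*4) = 1/(4*u - 8) = 1/(-8 + 4*u))
(((-17 + 42) + E(-7, -7)) + 110)² = (((-17 + 42) + 1/(4*(-2 - 7))) + 110)² = ((25 + (¼)/(-9)) + 110)² = ((25 + (¼)*(-⅑)) + 110)² = ((25 - 1/36) + 110)² = (899/36 + 110)² = (4859/36)² = 23609881/1296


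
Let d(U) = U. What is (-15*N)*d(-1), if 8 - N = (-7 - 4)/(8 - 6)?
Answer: 405/2 ≈ 202.50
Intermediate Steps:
N = 27/2 (N = 8 - (-7 - 4)/(8 - 6) = 8 - (-11)/2 = 8 - 1*(-11/2) = 8 + 11/2 = 27/2 ≈ 13.500)
(-15*N)*d(-1) = -15*27/2*(-1) = -405/2*(-1) = 405/2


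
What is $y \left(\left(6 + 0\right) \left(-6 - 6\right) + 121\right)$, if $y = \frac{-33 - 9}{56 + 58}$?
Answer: $- \frac{343}{19} \approx -18.053$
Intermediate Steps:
$y = - \frac{7}{19}$ ($y = - \frac{42}{114} = \left(-42\right) \frac{1}{114} = - \frac{7}{19} \approx -0.36842$)
$y \left(\left(6 + 0\right) \left(-6 - 6\right) + 121\right) = - \frac{7 \left(\left(6 + 0\right) \left(-6 - 6\right) + 121\right)}{19} = - \frac{7 \left(6 \left(-12\right) + 121\right)}{19} = - \frac{7 \left(-72 + 121\right)}{19} = \left(- \frac{7}{19}\right) 49 = - \frac{343}{19}$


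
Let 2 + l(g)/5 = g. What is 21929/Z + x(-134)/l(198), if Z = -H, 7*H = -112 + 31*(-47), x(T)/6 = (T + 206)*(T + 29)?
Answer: 566165/10983 ≈ 51.549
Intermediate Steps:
x(T) = 6*(29 + T)*(206 + T) (x(T) = 6*((T + 206)*(T + 29)) = 6*((206 + T)*(29 + T)) = 6*((29 + T)*(206 + T)) = 6*(29 + T)*(206 + T))
l(g) = -10 + 5*g
H = -1569/7 (H = (-112 + 31*(-47))/7 = (-112 - 1457)/7 = (⅐)*(-1569) = -1569/7 ≈ -224.14)
Z = 1569/7 (Z = -1*(-1569/7) = 1569/7 ≈ 224.14)
21929/Z + x(-134)/l(198) = 21929/(1569/7) + (35844 + 6*(-134)² + 1410*(-134))/(-10 + 5*198) = 21929*(7/1569) + (35844 + 6*17956 - 188940)/(-10 + 990) = 153503/1569 + (35844 + 107736 - 188940)/980 = 153503/1569 - 45360*1/980 = 153503/1569 - 324/7 = 566165/10983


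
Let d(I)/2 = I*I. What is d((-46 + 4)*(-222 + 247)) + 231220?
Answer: 2436220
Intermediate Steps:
d(I) = 2*I² (d(I) = 2*(I*I) = 2*I²)
d((-46 + 4)*(-222 + 247)) + 231220 = 2*((-46 + 4)*(-222 + 247))² + 231220 = 2*(-42*25)² + 231220 = 2*(-1050)² + 231220 = 2*1102500 + 231220 = 2205000 + 231220 = 2436220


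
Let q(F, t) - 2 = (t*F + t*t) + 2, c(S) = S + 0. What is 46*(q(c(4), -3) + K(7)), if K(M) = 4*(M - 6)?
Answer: 230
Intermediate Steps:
c(S) = S
K(M) = -24 + 4*M (K(M) = 4*(-6 + M) = -24 + 4*M)
q(F, t) = 4 + t**2 + F*t (q(F, t) = 2 + ((t*F + t*t) + 2) = 2 + ((F*t + t**2) + 2) = 2 + ((t**2 + F*t) + 2) = 2 + (2 + t**2 + F*t) = 4 + t**2 + F*t)
46*(q(c(4), -3) + K(7)) = 46*((4 + (-3)**2 + 4*(-3)) + (-24 + 4*7)) = 46*((4 + 9 - 12) + (-24 + 28)) = 46*(1 + 4) = 46*5 = 230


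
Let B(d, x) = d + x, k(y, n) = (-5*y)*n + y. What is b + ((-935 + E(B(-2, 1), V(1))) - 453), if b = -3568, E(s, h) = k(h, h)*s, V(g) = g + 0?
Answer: -4952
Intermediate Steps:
k(y, n) = y - 5*n*y (k(y, n) = -5*n*y + y = y - 5*n*y)
V(g) = g
E(s, h) = h*s*(1 - 5*h) (E(s, h) = (h*(1 - 5*h))*s = h*s*(1 - 5*h))
b + ((-935 + E(B(-2, 1), V(1))) - 453) = -3568 + ((-935 + 1*(-2 + 1)*(1 - 5*1)) - 453) = -3568 + ((-935 + 1*(-1)*(1 - 5)) - 453) = -3568 + ((-935 + 1*(-1)*(-4)) - 453) = -3568 + ((-935 + 4) - 453) = -3568 + (-931 - 453) = -3568 - 1384 = -4952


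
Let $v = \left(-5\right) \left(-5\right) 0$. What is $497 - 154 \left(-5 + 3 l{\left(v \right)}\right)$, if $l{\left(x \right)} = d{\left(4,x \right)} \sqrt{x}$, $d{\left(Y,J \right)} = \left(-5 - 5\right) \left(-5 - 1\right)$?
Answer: $1267$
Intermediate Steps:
$d{\left(Y,J \right)} = 60$ ($d{\left(Y,J \right)} = \left(-10\right) \left(-6\right) = 60$)
$v = 0$ ($v = 25 \cdot 0 = 0$)
$l{\left(x \right)} = 60 \sqrt{x}$
$497 - 154 \left(-5 + 3 l{\left(v \right)}\right) = 497 - 154 \left(-5 + 3 \cdot 60 \sqrt{0}\right) = 497 - 154 \left(-5 + 3 \cdot 60 \cdot 0\right) = 497 - 154 \left(-5 + 3 \cdot 0\right) = 497 - 154 \left(-5 + 0\right) = 497 - -770 = 497 + 770 = 1267$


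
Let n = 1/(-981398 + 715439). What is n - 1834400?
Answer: -487875189601/265959 ≈ -1.8344e+6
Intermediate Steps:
n = -1/265959 (n = 1/(-265959) = -1/265959 ≈ -3.7600e-6)
n - 1834400 = -1/265959 - 1834400 = -487875189601/265959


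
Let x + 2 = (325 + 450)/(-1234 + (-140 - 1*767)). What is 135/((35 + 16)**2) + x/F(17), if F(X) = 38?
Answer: -241103/23512462 ≈ -0.010254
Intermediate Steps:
x = -5057/2141 (x = -2 + (325 + 450)/(-1234 + (-140 - 1*767)) = -2 + 775/(-1234 + (-140 - 767)) = -2 + 775/(-1234 - 907) = -2 + 775/(-2141) = -2 + 775*(-1/2141) = -2 - 775/2141 = -5057/2141 ≈ -2.3620)
135/((35 + 16)**2) + x/F(17) = 135/((35 + 16)**2) - 5057/2141/38 = 135/(51**2) - 5057/2141*1/38 = 135/2601 - 5057/81358 = 135*(1/2601) - 5057/81358 = 15/289 - 5057/81358 = -241103/23512462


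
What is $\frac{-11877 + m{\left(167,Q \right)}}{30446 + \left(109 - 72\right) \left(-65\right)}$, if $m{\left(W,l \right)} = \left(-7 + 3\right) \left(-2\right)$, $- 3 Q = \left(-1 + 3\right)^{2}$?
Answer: $- \frac{913}{2157} \approx -0.42327$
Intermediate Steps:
$Q = - \frac{4}{3}$ ($Q = - \frac{\left(-1 + 3\right)^{2}}{3} = - \frac{2^{2}}{3} = \left(- \frac{1}{3}\right) 4 = - \frac{4}{3} \approx -1.3333$)
$m{\left(W,l \right)} = 8$ ($m{\left(W,l \right)} = \left(-4\right) \left(-2\right) = 8$)
$\frac{-11877 + m{\left(167,Q \right)}}{30446 + \left(109 - 72\right) \left(-65\right)} = \frac{-11877 + 8}{30446 + \left(109 - 72\right) \left(-65\right)} = - \frac{11869}{30446 + \left(109 - 72\right) \left(-65\right)} = - \frac{11869}{30446 + 37 \left(-65\right)} = - \frac{11869}{30446 - 2405} = - \frac{11869}{28041} = \left(-11869\right) \frac{1}{28041} = - \frac{913}{2157}$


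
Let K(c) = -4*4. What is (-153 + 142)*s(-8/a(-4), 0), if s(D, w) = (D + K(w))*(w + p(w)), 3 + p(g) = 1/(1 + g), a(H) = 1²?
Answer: -528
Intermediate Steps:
a(H) = 1
K(c) = -16
p(g) = -3 + 1/(1 + g)
s(D, w) = (-16 + D)*(w + (-2 - 3*w)/(1 + w)) (s(D, w) = (D - 16)*(w + (-2 - 3*w)/(1 + w)) = (-16 + D)*(w + (-2 - 3*w)/(1 + w)))
(-153 + 142)*s(-8/a(-4), 0) = (-153 + 142)*((32 + 48*0 - (-8/1)*(2 + 3*0) + 0*(1 + 0)*(-16 - 8/1))/(1 + 0)) = -11*(32 + 0 - (-8*1)*(2 + 0) + 0*1*(-16 - 8*1))/1 = -11*(32 + 0 - 1*(-8)*2 + 0*1*(-16 - 8)) = -11*(32 + 0 + 16 + 0*1*(-24)) = -11*(32 + 0 + 16 + 0) = -11*48 = -528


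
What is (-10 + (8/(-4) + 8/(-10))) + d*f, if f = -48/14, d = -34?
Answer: 3632/35 ≈ 103.77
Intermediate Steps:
f = -24/7 (f = -48*1/14 = -24/7 ≈ -3.4286)
(-10 + (8/(-4) + 8/(-10))) + d*f = (-10 + (8/(-4) + 8/(-10))) - 34*(-24/7) = (-10 + (8*(-1/4) + 8*(-1/10))) + 816/7 = (-10 + (-2 - 4/5)) + 816/7 = (-10 - 14/5) + 816/7 = -64/5 + 816/7 = 3632/35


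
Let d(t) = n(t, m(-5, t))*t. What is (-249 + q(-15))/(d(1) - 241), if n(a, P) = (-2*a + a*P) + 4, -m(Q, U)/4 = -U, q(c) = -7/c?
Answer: 3728/3525 ≈ 1.0576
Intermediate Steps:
m(Q, U) = 4*U (m(Q, U) = -(-4)*U = 4*U)
n(a, P) = 4 - 2*a + P*a (n(a, P) = (-2*a + P*a) + 4 = 4 - 2*a + P*a)
d(t) = t*(4 - 2*t + 4*t²) (d(t) = (4 - 2*t + (4*t)*t)*t = (4 - 2*t + 4*t²)*t = t*(4 - 2*t + 4*t²))
(-249 + q(-15))/(d(1) - 241) = (-249 - 7/(-15))/(2*1*(2 - 1*1 + 2*1²) - 241) = (-249 - 7*(-1/15))/(2*1*(2 - 1 + 2*1) - 241) = (-249 + 7/15)/(2*1*(2 - 1 + 2) - 241) = -3728/(15*(2*1*3 - 241)) = -3728/(15*(6 - 241)) = -3728/15/(-235) = -3728/15*(-1/235) = 3728/3525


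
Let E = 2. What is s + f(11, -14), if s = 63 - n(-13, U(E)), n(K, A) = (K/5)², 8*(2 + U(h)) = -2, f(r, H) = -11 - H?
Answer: 1481/25 ≈ 59.240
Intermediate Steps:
U(h) = -9/4 (U(h) = -2 + (⅛)*(-2) = -2 - ¼ = -9/4)
n(K, A) = K²/25 (n(K, A) = (K*(⅕))² = (K/5)² = K²/25)
s = 1406/25 (s = 63 - (-13)²/25 = 63 - 169/25 = 1406/25 ≈ 56.240)
s + f(11, -14) = 1406/25 + (-11 - 1*(-14)) = 1406/25 + (-11 + 14) = 1406/25 + 3 = 1481/25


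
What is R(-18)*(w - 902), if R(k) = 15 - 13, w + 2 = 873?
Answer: -62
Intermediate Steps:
w = 871 (w = -2 + 873 = 871)
R(k) = 2
R(-18)*(w - 902) = 2*(871 - 902) = 2*(-31) = -62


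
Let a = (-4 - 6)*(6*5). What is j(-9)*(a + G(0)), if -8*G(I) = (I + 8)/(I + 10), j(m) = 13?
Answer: -39013/10 ≈ -3901.3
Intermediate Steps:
a = -300 (a = -10*30 = -300)
G(I) = -(8 + I)/(8*(10 + I)) (G(I) = -(I + 8)/(8*(I + 10)) = -(8 + I)/(8*(10 + I)))
j(-9)*(a + G(0)) = 13*(-300 + (-8 - 1*0)/(8*(10 + 0))) = 13*(-300 + (1/8)*(-8 + 0)/10) = 13*(-300 + (1/8)*(1/10)*(-8)) = 13*(-300 - 1/10) = 13*(-3001/10) = -39013/10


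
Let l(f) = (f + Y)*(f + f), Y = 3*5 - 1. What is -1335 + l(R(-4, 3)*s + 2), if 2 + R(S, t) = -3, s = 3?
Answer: -1361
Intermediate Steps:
R(S, t) = -5 (R(S, t) = -2 - 3 = -5)
Y = 14 (Y = 15 - 1 = 14)
l(f) = 2*f*(14 + f) (l(f) = (f + 14)*(f + f) = (14 + f)*(2*f) = 2*f*(14 + f))
-1335 + l(R(-4, 3)*s + 2) = -1335 + 2*(-5*3 + 2)*(14 + (-5*3 + 2)) = -1335 + 2*(-15 + 2)*(14 + (-15 + 2)) = -1335 + 2*(-13)*(14 - 13) = -1335 + 2*(-13)*1 = -1335 - 26 = -1361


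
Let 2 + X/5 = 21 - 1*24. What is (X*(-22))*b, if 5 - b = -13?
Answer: 9900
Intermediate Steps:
b = 18 (b = 5 - 1*(-13) = 5 + 13 = 18)
X = -25 (X = -10 + 5*(21 - 1*24) = -10 + 5*(21 - 24) = -10 + 5*(-3) = -10 - 15 = -25)
(X*(-22))*b = -25*(-22)*18 = 550*18 = 9900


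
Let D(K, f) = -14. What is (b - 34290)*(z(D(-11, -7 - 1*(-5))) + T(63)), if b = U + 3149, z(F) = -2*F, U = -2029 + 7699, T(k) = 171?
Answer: -5068729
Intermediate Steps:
U = 5670
b = 8819 (b = 5670 + 3149 = 8819)
(b - 34290)*(z(D(-11, -7 - 1*(-5))) + T(63)) = (8819 - 34290)*(-2*(-14) + 171) = -25471*(28 + 171) = -25471*199 = -5068729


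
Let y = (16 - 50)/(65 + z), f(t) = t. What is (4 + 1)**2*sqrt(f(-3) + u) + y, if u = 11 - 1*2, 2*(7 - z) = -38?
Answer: -34/91 + 25*sqrt(6) ≈ 60.864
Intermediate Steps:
z = 26 (z = 7 - 1/2*(-38) = 7 + 19 = 26)
u = 9 (u = 11 - 2 = 9)
y = -34/91 (y = (16 - 50)/(65 + 26) = -34/91 ≈ -0.37363)
(4 + 1)**2*sqrt(f(-3) + u) + y = (4 + 1)**2*sqrt(-3 + 9) - 34/91 = 5**2*sqrt(6) - 34/91 = 25*sqrt(6) - 34/91 = -34/91 + 25*sqrt(6)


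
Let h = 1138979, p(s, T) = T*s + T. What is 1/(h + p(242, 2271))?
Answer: 1/1690832 ≈ 5.9142e-7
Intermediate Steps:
p(s, T) = T + T*s
1/(h + p(242, 2271)) = 1/(1138979 + 2271*(1 + 242)) = 1/(1138979 + 2271*243) = 1/(1138979 + 551853) = 1/1690832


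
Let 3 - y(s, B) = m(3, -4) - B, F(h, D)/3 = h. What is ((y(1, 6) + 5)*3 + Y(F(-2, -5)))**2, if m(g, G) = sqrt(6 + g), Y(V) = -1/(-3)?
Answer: 10000/9 ≈ 1111.1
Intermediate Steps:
F(h, D) = 3*h
Y(V) = 1/3 (Y(V) = -1*(-1/3) = 1/3)
y(s, B) = B (y(s, B) = 3 - (sqrt(6 + 3) - B) = 3 - (sqrt(9) - B) = 3 - (3 - B) = 3 + (-3 + B) = B)
((y(1, 6) + 5)*3 + Y(F(-2, -5)))**2 = ((6 + 5)*3 + 1/3)**2 = (11*3 + 1/3)**2 = (33 + 1/3)**2 = (100/3)**2 = 10000/9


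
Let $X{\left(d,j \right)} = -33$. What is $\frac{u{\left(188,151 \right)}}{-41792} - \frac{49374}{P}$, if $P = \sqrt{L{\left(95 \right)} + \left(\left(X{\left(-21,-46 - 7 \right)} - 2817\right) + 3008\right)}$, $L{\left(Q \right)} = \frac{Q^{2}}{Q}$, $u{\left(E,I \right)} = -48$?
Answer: $\frac{3}{2612} - \frac{49374 \sqrt{253}}{253} \approx -3104.1$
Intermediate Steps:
$L{\left(Q \right)} = Q$
$P = \sqrt{253}$ ($P = \sqrt{95 + \left(\left(-33 - 2817\right) + 3008\right)} = \sqrt{95 + \left(-2850 + 3008\right)} = \sqrt{95 + 158} = \sqrt{253} \approx 15.906$)
$\frac{u{\left(188,151 \right)}}{-41792} - \frac{49374}{P} = - \frac{48}{-41792} - \frac{49374}{\sqrt{253}} = \left(-48\right) \left(- \frac{1}{41792}\right) - 49374 \frac{\sqrt{253}}{253} = \frac{3}{2612} - \frac{49374 \sqrt{253}}{253}$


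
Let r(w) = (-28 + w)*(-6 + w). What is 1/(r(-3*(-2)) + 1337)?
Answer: 1/1337 ≈ 0.00074794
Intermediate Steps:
1/(r(-3*(-2)) + 1337) = 1/((168 + (-3*(-2))² - (-102)*(-2)) + 1337) = 1/((168 + 6² - 34*6) + 1337) = 1/((168 + 36 - 204) + 1337) = 1/(0 + 1337) = 1/1337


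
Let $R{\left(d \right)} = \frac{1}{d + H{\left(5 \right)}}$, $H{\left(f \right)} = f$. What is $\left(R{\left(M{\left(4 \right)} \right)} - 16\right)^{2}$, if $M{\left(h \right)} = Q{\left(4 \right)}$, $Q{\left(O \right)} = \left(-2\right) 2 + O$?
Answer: $\frac{6241}{25} \approx 249.64$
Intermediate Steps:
$Q{\left(O \right)} = -4 + O$
$M{\left(h \right)} = 0$ ($M{\left(h \right)} = -4 + 4 = 0$)
$R{\left(d \right)} = \frac{1}{5 + d}$ ($R{\left(d \right)} = \frac{1}{d + 5} = \frac{1}{5 + d}$)
$\left(R{\left(M{\left(4 \right)} \right)} - 16\right)^{2} = \left(\frac{1}{5 + 0} - 16\right)^{2} = \left(\frac{1}{5} - 16\right)^{2} = \left(- \frac{79}{5}\right)^{2} = \frac{6241}{25}$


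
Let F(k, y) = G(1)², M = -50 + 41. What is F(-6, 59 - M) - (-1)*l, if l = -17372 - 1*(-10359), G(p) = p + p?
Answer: -7009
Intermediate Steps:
G(p) = 2*p
M = -9
l = -7013 (l = -17372 + 10359 = -7013)
F(k, y) = 4 (F(k, y) = (2*1)² = 2² = 4)
F(-6, 59 - M) - (-1)*l = 4 - (-1)*(-7013) = 4 - 1*7013 = 4 - 7013 = -7009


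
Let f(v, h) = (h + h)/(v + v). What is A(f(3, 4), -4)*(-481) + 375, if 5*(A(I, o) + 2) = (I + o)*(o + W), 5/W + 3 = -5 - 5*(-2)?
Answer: 4761/5 ≈ 952.20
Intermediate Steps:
f(v, h) = h/v (f(v, h) = (2*h)/((2*v)) = (2*h)*(1/(2*v)) = h/v)
W = 5/2 (W = 5/(-3 + (-5 - 5*(-2))) = 5/(-3 + (-5 + 10)) = 5/(-3 + 5) = 5/2 ≈ 2.5000)
A(I, o) = -2 + (5/2 + o)*(I + o)/5 (A(I, o) = -2 + ((I + o)*(o + 5/2))/5 = -2 + ((I + o)*(5/2 + o))/5 = -2 + ((5/2 + o)*(I + o))/5 = -2 + (5/2 + o)*(I + o)/5)
A(f(3, 4), -4)*(-481) + 375 = (-2 + (4/3)/2 + (1/2)*(-4) + (1/5)*(-4)**2 + (1/5)*(4/3)*(-4))*(-481) + 375 = (-2 + (4*(1/3))/2 - 2 + (1/5)*16 + (1/5)*(4*(1/3))*(-4))*(-481) + 375 = (-2 + (1/2)*(4/3) - 2 + 16/5 + (1/5)*(4/3)*(-4))*(-481) + 375 = (-2 + 2/3 - 2 + 16/5 - 16/15)*(-481) + 375 = -6/5*(-481) + 375 = 2886/5 + 375 = 4761/5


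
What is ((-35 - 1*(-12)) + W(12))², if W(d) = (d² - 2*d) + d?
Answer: 11881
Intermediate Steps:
W(d) = d² - d
((-35 - 1*(-12)) + W(12))² = ((-35 - 1*(-12)) + 12*(-1 + 12))² = ((-35 + 12) + 12*11)² = (-23 + 132)² = 109² = 11881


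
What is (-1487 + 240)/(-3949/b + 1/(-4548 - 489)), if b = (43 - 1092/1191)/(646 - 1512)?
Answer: -11659887697/759844934991 ≈ -0.015345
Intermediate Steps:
b = -16707/343802 (b = (43 - 1092*1/1191)/(-866) = (43 - 364/397)*(-1/866) = (16707/397)*(-1/866) = -16707/343802 ≈ -0.048595)
(-1487 + 240)/(-3949/b + 1/(-4548 - 489)) = (-1487 + 240)/(-3949/(-16707/343802) + 1/(-4548 - 489)) = -1247/(-3949*(-343802/16707) + 1/(-5037)) = -1247/(1357674098/16707 - 1/5037) = -1247/759844934991/9350351 = -1247*9350351/759844934991 = -11659887697/759844934991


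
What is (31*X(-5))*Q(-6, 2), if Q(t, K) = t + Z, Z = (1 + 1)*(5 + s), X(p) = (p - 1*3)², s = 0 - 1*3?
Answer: -3968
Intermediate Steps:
s = -3 (s = 0 - 3 = -3)
X(p) = (-3 + p)² (X(p) = (p - 3)² = (-3 + p)²)
Z = 4 (Z = (1 + 1)*(5 - 3) = 2*2 = 4)
Q(t, K) = 4 + t (Q(t, K) = t + 4 = 4 + t)
(31*X(-5))*Q(-6, 2) = (31*(-3 - 5)²)*(4 - 6) = (31*(-8)²)*(-2) = (31*64)*(-2) = 1984*(-2) = -3968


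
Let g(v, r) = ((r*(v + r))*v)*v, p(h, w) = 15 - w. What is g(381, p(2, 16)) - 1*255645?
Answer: -55416825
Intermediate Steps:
g(v, r) = r*v**2*(r + v) (g(v, r) = ((r*(r + v))*v)*v = (r*v*(r + v))*v = r*v**2*(r + v))
g(381, p(2, 16)) - 1*255645 = (15 - 1*16)*381**2*((15 - 1*16) + 381) - 1*255645 = (15 - 16)*145161*((15 - 16) + 381) - 255645 = -1*145161*(-1 + 381) - 255645 = -1*145161*380 - 255645 = -55161180 - 255645 = -55416825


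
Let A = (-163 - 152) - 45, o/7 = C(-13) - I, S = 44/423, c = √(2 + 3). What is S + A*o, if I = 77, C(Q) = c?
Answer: 82078964/423 - 2520*√5 ≈ 1.8841e+5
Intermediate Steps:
c = √5 ≈ 2.2361
C(Q) = √5
S = 44/423 (S = 44*(1/423) = 44/423 ≈ 0.10402)
o = -539 + 7*√5 (o = 7*(√5 - 1*77) = 7*(√5 - 77) = 7*(-77 + √5) = -539 + 7*√5 ≈ -523.35)
A = -360 (A = -315 - 45 = -360)
S + A*o = 44/423 - 360*(-539 + 7*√5) = 44/423 + (194040 - 2520*√5) = 82078964/423 - 2520*√5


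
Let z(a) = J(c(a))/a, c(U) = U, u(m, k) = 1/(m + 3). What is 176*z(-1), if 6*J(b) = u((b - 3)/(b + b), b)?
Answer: -88/15 ≈ -5.8667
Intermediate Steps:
u(m, k) = 1/(3 + m)
J(b) = 1/(6*(3 + (-3 + b)/(2*b))) (J(b) = 1/(6*(3 + (b - 3)/(b + b))) = 1/(6*(3 + (-3 + b)/((2*b)))) = 1/(6*(3 + (-3 + b)*(1/(2*b)))) = 1/(6*(3 + (-3 + b)/(2*b))))
z(a) = 1/(3*(-3 + 7*a)) (z(a) = (a/(3*(-3 + 7*a)))/a = 1/(3*(-3 + 7*a)))
176*z(-1) = 176*(1/(3*(-3 + 7*(-1)))) = 176*(1/(3*(-3 - 7))) = 176*((⅓)/(-10)) = 176*((⅓)*(-⅒)) = 176*(-1/30) = -88/15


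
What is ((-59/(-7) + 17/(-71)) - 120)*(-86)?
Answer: 4779020/497 ≈ 9615.7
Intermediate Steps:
((-59/(-7) + 17/(-71)) - 120)*(-86) = ((-59*(-1/7) + 17*(-1/71)) - 120)*(-86) = ((59/7 - 17/71) - 120)*(-86) = (4070/497 - 120)*(-86) = -55570/497*(-86) = 4779020/497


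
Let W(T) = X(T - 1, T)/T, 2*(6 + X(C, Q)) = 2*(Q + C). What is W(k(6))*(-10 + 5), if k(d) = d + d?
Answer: -85/12 ≈ -7.0833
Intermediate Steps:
X(C, Q) = -6 + C + Q (X(C, Q) = -6 + (2*(Q + C))/2 = -6 + (2*(C + Q))/2 = -6 + (2*C + 2*Q)/2 = -6 + (C + Q) = -6 + C + Q)
k(d) = 2*d
W(T) = (-7 + 2*T)/T (W(T) = (-6 + (T - 1) + T)/T = (-6 + (-1 + T) + T)/T = (-7 + 2*T)/T)
W(k(6))*(-10 + 5) = (2 - 7/(2*6))*(-10 + 5) = (2 - 7/12)*(-5) = (17/12)*(-5) = -85/12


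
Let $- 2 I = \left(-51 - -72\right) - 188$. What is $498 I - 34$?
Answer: $41549$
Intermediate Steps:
$I = \frac{167}{2}$ ($I = - \frac{\left(-51 - -72\right) - 188}{2} = - \frac{\left(-51 + 72\right) - 188}{2} = - \frac{21 - 188}{2} = \left(- \frac{1}{2}\right) \left(-167\right) = \frac{167}{2} \approx 83.5$)
$498 I - 34 = 498 \cdot \frac{167}{2} - 34 = 41583 - 34 = 41549$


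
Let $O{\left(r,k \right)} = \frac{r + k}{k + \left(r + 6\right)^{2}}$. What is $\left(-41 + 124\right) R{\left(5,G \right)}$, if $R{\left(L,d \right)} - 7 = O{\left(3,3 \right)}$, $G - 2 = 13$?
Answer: $\frac{8217}{14} \approx 586.93$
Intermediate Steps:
$O{\left(r,k \right)} = \frac{k + r}{k + \left(6 + r\right)^{2}}$
$G = 15$ ($G = 2 + 13 = 15$)
$R{\left(L,d \right)} = \frac{99}{14}$ ($R{\left(L,d \right)} = 7 + \frac{3 + 3}{3 + \left(6 + 3\right)^{2}} = 7 + \frac{1}{3 + 9^{2}} \cdot 6 = 7 + \frac{1}{3 + 81} \cdot 6 = 7 + \frac{1}{84} \cdot 6 = 7 + \frac{1}{14} = \frac{99}{14}$)
$\left(-41 + 124\right) R{\left(5,G \right)} = \left(-41 + 124\right) \frac{99}{14} = 83 \cdot \frac{99}{14} = \frac{8217}{14}$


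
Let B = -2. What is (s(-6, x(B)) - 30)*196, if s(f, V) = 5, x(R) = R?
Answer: -4900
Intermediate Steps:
(s(-6, x(B)) - 30)*196 = (5 - 30)*196 = -25*196 = -4900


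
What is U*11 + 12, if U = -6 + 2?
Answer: -32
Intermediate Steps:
U = -4
U*11 + 12 = -4*11 + 12 = -44 + 12 = -32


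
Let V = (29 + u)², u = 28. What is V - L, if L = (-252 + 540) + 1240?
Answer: 1721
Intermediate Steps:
L = 1528 (L = 288 + 1240 = 1528)
V = 3249 (V = (29 + 28)² = 57² = 3249)
V - L = 3249 - 1*1528 = 3249 - 1528 = 1721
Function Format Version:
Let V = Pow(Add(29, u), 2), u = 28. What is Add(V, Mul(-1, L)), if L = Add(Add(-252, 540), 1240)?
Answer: 1721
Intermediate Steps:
L = 1528 (L = Add(288, 1240) = 1528)
V = 3249 (V = Pow(Add(29, 28), 2) = Pow(57, 2) = 3249)
Add(V, Mul(-1, L)) = Add(3249, Mul(-1, 1528)) = Add(3249, -1528) = 1721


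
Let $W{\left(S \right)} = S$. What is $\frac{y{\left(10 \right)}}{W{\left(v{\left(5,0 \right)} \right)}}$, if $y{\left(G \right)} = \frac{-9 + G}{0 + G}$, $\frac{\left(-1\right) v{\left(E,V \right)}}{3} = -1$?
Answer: $\frac{1}{30} \approx 0.033333$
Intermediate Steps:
$v{\left(E,V \right)} = 3$ ($v{\left(E,V \right)} = \left(-3\right) \left(-1\right) = 3$)
$y{\left(G \right)} = \frac{-9 + G}{G}$
$\frac{y{\left(10 \right)}}{W{\left(v{\left(5,0 \right)} \right)}} = \frac{\frac{1}{10} \left(-9 + 10\right)}{3} = \frac{1}{10} \cdot 1 \cdot \frac{1}{3} = \frac{1}{10} \cdot \frac{1}{3} = \frac{1}{30}$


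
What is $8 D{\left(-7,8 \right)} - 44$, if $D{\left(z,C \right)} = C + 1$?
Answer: $28$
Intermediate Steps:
$D{\left(z,C \right)} = 1 + C$
$8 D{\left(-7,8 \right)} - 44 = 8 \left(1 + 8\right) - 44 = 8 \cdot 9 - 44 = 72 - 44 = 28$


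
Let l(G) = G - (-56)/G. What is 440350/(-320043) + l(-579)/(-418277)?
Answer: -11837522544031/8612086266941 ≈ -1.3745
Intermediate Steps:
l(G) = G + 56/G
440350/(-320043) + l(-579)/(-418277) = 440350/(-320043) + (-579 + 56/(-579))/(-418277) = 440350*(-1/320043) + (-579 + 56*(-1/579))*(-1/418277) = -440350/320043 + (-579 - 56/579)*(-1/418277) = -440350/320043 - 335297/579*(-1/418277) = -440350/320043 + 335297/242182383 = -11837522544031/8612086266941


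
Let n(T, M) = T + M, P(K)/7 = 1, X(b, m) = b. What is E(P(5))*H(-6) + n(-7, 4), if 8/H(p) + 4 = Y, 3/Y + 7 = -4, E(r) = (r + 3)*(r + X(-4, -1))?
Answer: -2781/47 ≈ -59.170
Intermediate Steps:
P(K) = 7 (P(K) = 7*1 = 7)
E(r) = (-4 + r)*(3 + r) (E(r) = (r + 3)*(r - 4) = (3 + r)*(-4 + r) = (-4 + r)*(3 + r))
Y = -3/11 (Y = 3/(-7 - 4) = 3/(-11) = 3*(-1/11) = -3/11 ≈ -0.27273)
n(T, M) = M + T
H(p) = -88/47 (H(p) = 8/(-4 - 3/11) = 8/(-47/11) = 8*(-11/47) = -88/47)
E(P(5))*H(-6) + n(-7, 4) = (-12 + 7² - 1*7)*(-88/47) + (4 - 7) = (-12 + 49 - 7)*(-88/47) - 3 = 30*(-88/47) - 3 = -2640/47 - 3 = -2781/47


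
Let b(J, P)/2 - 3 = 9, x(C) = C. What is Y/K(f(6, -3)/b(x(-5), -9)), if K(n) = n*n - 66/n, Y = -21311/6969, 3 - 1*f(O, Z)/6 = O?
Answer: -3376/97773 ≈ -0.034529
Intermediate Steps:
b(J, P) = 24 (b(J, P) = 6 + 2*9 = 6 + 18 = 24)
f(O, Z) = 18 - 6*O
Y = -211/69 (Y = -21311*1/6969 = -211/69 ≈ -3.0580)
K(n) = n**2 - 66/n
Y/K(f(6, -3)/b(x(-5), -9)) = -211*(18 - 6*6)/(24*(-66 + ((18 - 6*6)/24)**3))/69 = -211*(18 - 36)/(24*(-66 + ((18 - 36)*(1/24))**3))/69 = -211*(-3/(4*(-66 + (-18*1/24)**3)))/69 = -211*(-3/(4*(-66 + (-3/4)**3)))/69 = -211*(-3/(4*(-66 - 27/64)))/69 = -211/(69*((-4/3*(-4251/64)))) = -211/(69*1417/16) = -211/69*16/1417 = -3376/97773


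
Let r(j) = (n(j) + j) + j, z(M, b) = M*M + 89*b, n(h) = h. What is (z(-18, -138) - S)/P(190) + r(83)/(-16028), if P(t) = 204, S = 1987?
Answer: -27945157/408714 ≈ -68.373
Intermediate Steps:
z(M, b) = M² + 89*b
r(j) = 3*j (r(j) = (j + j) + j = 2*j + j = 3*j)
(z(-18, -138) - S)/P(190) + r(83)/(-16028) = (((-18)² + 89*(-138)) - 1*1987)/204 + (3*83)/(-16028) = ((324 - 12282) - 1987)*(1/204) + 249*(-1/16028) = (-11958 - 1987)*(1/204) - 249/16028 = -13945*1/204 - 249/16028 = -13945/204 - 249/16028 = -27945157/408714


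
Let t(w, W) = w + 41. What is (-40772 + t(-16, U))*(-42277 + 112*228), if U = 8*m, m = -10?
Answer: 682145527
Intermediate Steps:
U = -80 (U = 8*(-10) = -80)
t(w, W) = 41 + w
(-40772 + t(-16, U))*(-42277 + 112*228) = (-40772 + (41 - 16))*(-42277 + 112*228) = (-40772 + 25)*(-42277 + 25536) = -40747*(-16741) = 682145527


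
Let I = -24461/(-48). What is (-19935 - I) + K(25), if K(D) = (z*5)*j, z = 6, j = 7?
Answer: -971261/48 ≈ -20235.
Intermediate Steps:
I = 24461/48 (I = -24461*(-1/48) = 24461/48 ≈ 509.60)
K(D) = 210 (K(D) = (6*5)*7 = 30*7 = 210)
(-19935 - I) + K(25) = (-19935 - 1*24461/48) + 210 = (-19935 - 24461/48) + 210 = -981341/48 + 210 = -971261/48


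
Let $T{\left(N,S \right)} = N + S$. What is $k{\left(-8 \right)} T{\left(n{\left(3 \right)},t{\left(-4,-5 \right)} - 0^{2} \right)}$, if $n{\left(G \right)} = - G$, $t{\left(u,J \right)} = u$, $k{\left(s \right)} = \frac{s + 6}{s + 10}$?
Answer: $7$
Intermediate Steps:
$k{\left(s \right)} = \frac{6 + s}{10 + s}$
$k{\left(-8 \right)} T{\left(n{\left(3 \right)},t{\left(-4,-5 \right)} - 0^{2} \right)} = \frac{6 - 8}{10 - 8} \left(\left(-1\right) 3 - 4\right) = \frac{1}{2} \left(-2\right) \left(-3 - 4\right) = \frac{1}{2} \left(-2\right) \left(-3 + \left(-4 + 0\right)\right) = - (-3 - 4) = \left(-1\right) \left(-7\right) = 7$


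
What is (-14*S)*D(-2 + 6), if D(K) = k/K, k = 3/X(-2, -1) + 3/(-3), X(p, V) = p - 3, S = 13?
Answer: 364/5 ≈ 72.800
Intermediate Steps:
X(p, V) = -3 + p
k = -8/5 (k = 3/(-3 - 2) + 3/(-3) = 3/(-5) + 3*(-⅓) = 3*(-⅕) - 1 = -⅗ - 1 = -8/5 ≈ -1.6000)
D(K) = -8/(5*K)
(-14*S)*D(-2 + 6) = (-14*13)*(-8/(5*(-2 + 6))) = -(-1456)/(5*4) = -182*(-⅖) = 364/5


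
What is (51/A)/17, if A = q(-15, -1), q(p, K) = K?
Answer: -3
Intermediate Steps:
A = -1
(51/A)/17 = (51/(-1))/17 = (51*(-1))/17 = (1/17)*(-51) = -3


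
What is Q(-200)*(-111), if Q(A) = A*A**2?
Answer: 888000000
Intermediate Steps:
Q(A) = A**3
Q(-200)*(-111) = (-200)**3*(-111) = -8000000*(-111) = 888000000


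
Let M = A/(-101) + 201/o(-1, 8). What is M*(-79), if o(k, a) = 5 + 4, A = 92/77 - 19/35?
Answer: -205758818/116655 ≈ -1763.8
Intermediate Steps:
A = 251/385 (A = 92*(1/77) - 19*1/35 = 92/77 - 19/35 = 251/385 ≈ 0.65195)
o(k, a) = 9
M = 2604542/116655 (M = (251/385)/(-101) + 201/9 = (251/385)*(-1/101) + 201*(⅑) = -251/38885 + 67/3 = 2604542/116655 ≈ 22.327)
M*(-79) = (2604542/116655)*(-79) = -205758818/116655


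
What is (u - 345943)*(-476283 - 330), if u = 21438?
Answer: 154663301565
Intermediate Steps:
(u - 345943)*(-476283 - 330) = (21438 - 345943)*(-476283 - 330) = -324505*(-476613) = 154663301565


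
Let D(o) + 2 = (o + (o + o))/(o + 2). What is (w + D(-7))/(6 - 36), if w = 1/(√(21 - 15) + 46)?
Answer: -1172/15825 + √6/63300 ≈ -0.074021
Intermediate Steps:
D(o) = -2 + 3*o/(2 + o) (D(o) = -2 + (o + (o + o))/(o + 2) = -2 + (o + 2*o)/(2 + o) = -2 + (3*o)/(2 + o) = -2 + 3*o/(2 + o))
w = 1/(46 + √6) (w = 1/(√6 + 46) = 1/(46 + √6) ≈ 0.020640)
(w + D(-7))/(6 - 36) = ((23/1055 - √6/2110) + (-4 - 7)/(2 - 7))/(6 - 36) = ((23/1055 - √6/2110) - 11/(-5))/(-30) = ((23/1055 - √6/2110) - ⅕*(-11))*(-1/30) = ((23/1055 - √6/2110) + 11/5)*(-1/30) = (2344/1055 - √6/2110)*(-1/30) = -1172/15825 + √6/63300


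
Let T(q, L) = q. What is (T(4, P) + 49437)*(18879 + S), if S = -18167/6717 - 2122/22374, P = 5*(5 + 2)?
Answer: 23375965642063825/25047693 ≈ 9.3326e+8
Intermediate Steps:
P = 35 (P = 5*7 = 35)
S = -70120322/25047693 (S = -18167*1/6717 - 2122*1/22374 = -18167/6717 - 1061/11187 = -70120322/25047693 ≈ -2.7995)
(T(4, P) + 49437)*(18879 + S) = (4 + 49437)*(18879 - 70120322/25047693) = 49441*(472805275825/25047693) = 23375965642063825/25047693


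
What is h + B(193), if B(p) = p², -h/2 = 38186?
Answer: -39123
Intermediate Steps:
h = -76372 (h = -2*38186 = -76372)
h + B(193) = -76372 + 193² = -76372 + 37249 = -39123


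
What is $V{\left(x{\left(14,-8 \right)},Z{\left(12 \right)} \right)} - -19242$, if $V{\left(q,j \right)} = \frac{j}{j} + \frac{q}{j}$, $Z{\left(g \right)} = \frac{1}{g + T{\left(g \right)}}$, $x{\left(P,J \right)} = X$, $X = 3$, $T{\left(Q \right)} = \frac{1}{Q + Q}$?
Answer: $\frac{154233}{8} \approx 19279.0$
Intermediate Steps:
$T{\left(Q \right)} = \frac{1}{2 Q}$
$x{\left(P,J \right)} = 3$
$Z{\left(g \right)} = \frac{1}{g + \frac{1}{2 g}}$
$V{\left(q,j \right)} = 1 + \frac{q}{j}$
$V{\left(x{\left(14,-8 \right)},Z{\left(12 \right)} \right)} - -19242 = \frac{2 \cdot 12 \frac{1}{1 + 2 \cdot 12^{2}} + 3}{2 \cdot 12 \frac{1}{1 + 2 \cdot 12^{2}}} - -19242 = \frac{2 \cdot 12 \frac{1}{1 + 2 \cdot 144} + 3}{2 \cdot 12 \frac{1}{1 + 2 \cdot 144}} + 19242 = \frac{2 \cdot 12 \frac{1}{1 + 288} + 3}{2 \cdot 12 \frac{1}{1 + 288}} + 19242 = \frac{2 \cdot 12 \cdot \frac{1}{289} + 3}{2 \cdot 12 \cdot \frac{1}{289}} + 19242 = \frac{\frac{24}{289} + 3}{\frac{24}{289}} + 19242 = \frac{289}{24} \cdot \frac{891}{289} + 19242 = \frac{297}{8} + 19242 = \frac{154233}{8}$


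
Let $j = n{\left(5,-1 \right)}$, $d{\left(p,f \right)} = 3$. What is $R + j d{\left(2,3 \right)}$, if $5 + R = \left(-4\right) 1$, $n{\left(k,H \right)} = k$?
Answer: $6$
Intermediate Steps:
$j = 5$
$R = -9$ ($R = -5 - 4 = -9$)
$R + j d{\left(2,3 \right)} = -9 + 5 \cdot 3 = -9 + 15 = 6$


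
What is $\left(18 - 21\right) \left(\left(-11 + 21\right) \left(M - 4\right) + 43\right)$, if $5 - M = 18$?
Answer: $381$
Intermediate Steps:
$M = -13$ ($M = 5 - 18 = -13$)
$\left(18 - 21\right) \left(\left(-11 + 21\right) \left(M - 4\right) + 43\right) = \left(18 - 21\right) \left(\left(-11 + 21\right) \left(-13 - 4\right) + 43\right) = - 3 \left(10 \left(-17\right) + 43\right) = - 3 \left(-170 + 43\right) = \left(-3\right) \left(-127\right) = 381$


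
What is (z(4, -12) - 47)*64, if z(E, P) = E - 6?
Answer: -3136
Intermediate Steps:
z(E, P) = -6 + E
(z(4, -12) - 47)*64 = ((-6 + 4) - 47)*64 = (-2 - 47)*64 = -49*64 = -3136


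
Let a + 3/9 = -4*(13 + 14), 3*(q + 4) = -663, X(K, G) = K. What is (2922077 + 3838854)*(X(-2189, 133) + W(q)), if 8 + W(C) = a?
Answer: -46758598796/3 ≈ -1.5586e+10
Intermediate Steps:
q = -225 (q = -4 + (⅓)*(-663) = -4 - 221 = -225)
a = -325/3 (a = -⅓ - 4*(13 + 14) = -⅓ - 4*27 = -⅓ - 108 = -325/3 ≈ -108.33)
W(C) = -349/3 (W(C) = -8 - 325/3 = -349/3)
(2922077 + 3838854)*(X(-2189, 133) + W(q)) = (2922077 + 3838854)*(-2189 - 349/3) = 6760931*(-6916/3) = -46758598796/3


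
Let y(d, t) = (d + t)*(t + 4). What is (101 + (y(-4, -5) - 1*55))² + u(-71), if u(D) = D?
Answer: 2954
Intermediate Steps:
y(d, t) = (4 + t)*(d + t) (y(d, t) = (d + t)*(4 + t) = (4 + t)*(d + t))
(101 + (y(-4, -5) - 1*55))² + u(-71) = (101 + (((-5)² + 4*(-4) + 4*(-5) - 4*(-5)) - 1*55))² - 71 = (101 + ((25 - 16 - 20 + 20) - 55))² - 71 = (101 + (9 - 55))² - 71 = (101 - 46)² - 71 = 55² - 71 = 3025 - 71 = 2954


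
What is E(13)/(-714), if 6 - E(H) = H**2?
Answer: 163/714 ≈ 0.22829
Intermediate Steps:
E(H) = 6 - H**2
E(13)/(-714) = (6 - 1*13**2)/(-714) = (6 - 1*169)*(-1/714) = (6 - 169)*(-1/714) = -163*(-1/714) = 163/714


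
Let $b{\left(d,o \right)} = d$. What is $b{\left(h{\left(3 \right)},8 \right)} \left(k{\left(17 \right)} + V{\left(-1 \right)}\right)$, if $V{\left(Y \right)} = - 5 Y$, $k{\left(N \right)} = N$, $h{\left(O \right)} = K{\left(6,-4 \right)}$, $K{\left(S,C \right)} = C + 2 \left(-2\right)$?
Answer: $-176$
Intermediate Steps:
$K{\left(S,C \right)} = -4 + C$ ($K{\left(S,C \right)} = C - 4 = -4 + C$)
$h{\left(O \right)} = -8$ ($h{\left(O \right)} = -4 - 4 = -8$)
$b{\left(h{\left(3 \right)},8 \right)} \left(k{\left(17 \right)} + V{\left(-1 \right)}\right) = - 8 \left(17 - -5\right) = - 8 \left(17 + 5\right) = \left(-8\right) 22 = -176$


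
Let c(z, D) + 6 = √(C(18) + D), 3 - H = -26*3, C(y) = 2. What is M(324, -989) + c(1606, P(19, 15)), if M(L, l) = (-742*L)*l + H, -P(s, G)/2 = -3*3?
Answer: 237763587 + 2*√5 ≈ 2.3776e+8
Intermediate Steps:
H = 81 (H = 3 - (-26)*3 = 3 - 1*(-78) = 3 + 78 = 81)
P(s, G) = 18 (P(s, G) = -(-6)*3 = -2*(-9) = 18)
c(z, D) = -6 + √(2 + D)
M(L, l) = 81 - 742*L*l (M(L, l) = (-742*L)*l + 81 = -742*L*l + 81 = 81 - 742*L*l)
M(324, -989) + c(1606, P(19, 15)) = (81 - 742*324*(-989)) + (-6 + √(2 + 18)) = (81 + 237763512) + (-6 + √20) = 237763593 + (-6 + 2*√5) = 237763587 + 2*√5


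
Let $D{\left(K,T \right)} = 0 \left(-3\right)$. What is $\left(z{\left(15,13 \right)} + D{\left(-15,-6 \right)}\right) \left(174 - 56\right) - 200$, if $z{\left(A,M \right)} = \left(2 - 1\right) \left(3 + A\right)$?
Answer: $1924$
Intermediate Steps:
$D{\left(K,T \right)} = 0$
$z{\left(A,M \right)} = 3 + A$ ($z{\left(A,M \right)} = 1 \left(3 + A\right) = 3 + A$)
$\left(z{\left(15,13 \right)} + D{\left(-15,-6 \right)}\right) \left(174 - 56\right) - 200 = \left(\left(3 + 15\right) + 0\right) \left(174 - 56\right) - 200 = \left(18 + 0\right) 118 - 200 = 18 \cdot 118 - 200 = 2124 - 200 = 1924$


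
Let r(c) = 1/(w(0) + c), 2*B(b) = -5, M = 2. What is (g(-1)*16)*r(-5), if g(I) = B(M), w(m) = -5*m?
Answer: 8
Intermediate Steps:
B(b) = -5/2 (B(b) = (½)*(-5) = -5/2)
g(I) = -5/2
r(c) = 1/c (r(c) = 1/(-5*0 + c) = 1/(0 + c) = 1/c)
(g(-1)*16)*r(-5) = -5/2*16/(-5) = -40*(-⅕) = 8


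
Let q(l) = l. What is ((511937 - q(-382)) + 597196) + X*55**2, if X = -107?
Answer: 785840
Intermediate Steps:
((511937 - q(-382)) + 597196) + X*55**2 = ((511937 - 1*(-382)) + 597196) - 107*55**2 = ((511937 + 382) + 597196) - 107*3025 = (512319 + 597196) - 323675 = 1109515 - 323675 = 785840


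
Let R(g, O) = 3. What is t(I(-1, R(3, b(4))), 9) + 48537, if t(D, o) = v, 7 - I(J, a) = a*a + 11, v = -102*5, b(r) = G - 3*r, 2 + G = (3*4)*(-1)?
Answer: 48027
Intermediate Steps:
G = -14 (G = -2 + (3*4)*(-1) = -2 + 12*(-1) = -2 - 12 = -14)
b(r) = -14 - 3*r
v = -510
I(J, a) = -4 - a² (I(J, a) = 7 - (a*a + 11) = 7 - (a² + 11) = 7 - (11 + a²) = 7 + (-11 - a²) = -4 - a²)
t(D, o) = -510
t(I(-1, R(3, b(4))), 9) + 48537 = -510 + 48537 = 48027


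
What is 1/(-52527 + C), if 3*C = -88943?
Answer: -3/246524 ≈ -1.2169e-5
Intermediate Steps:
C = -88943/3 (C = (⅓)*(-88943) = -88943/3 ≈ -29648.)
1/(-52527 + C) = 1/(-52527 - 88943/3) = 1/(-246524/3) = -3/246524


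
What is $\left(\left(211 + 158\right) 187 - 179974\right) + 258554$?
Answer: $147583$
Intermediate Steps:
$\left(\left(211 + 158\right) 187 - 179974\right) + 258554 = \left(369 \cdot 187 - 179974\right) + 258554 = \left(69003 - 179974\right) + 258554 = -110971 + 258554 = 147583$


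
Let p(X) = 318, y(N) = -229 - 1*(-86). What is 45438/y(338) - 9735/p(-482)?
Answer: -5280463/15158 ≈ -348.36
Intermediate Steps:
y(N) = -143 (y(N) = -229 + 86 = -143)
45438/y(338) - 9735/p(-482) = 45438/(-143) - 9735/318 = 45438*(-1/143) - 9735*1/318 = -45438/143 - 3245/106 = -5280463/15158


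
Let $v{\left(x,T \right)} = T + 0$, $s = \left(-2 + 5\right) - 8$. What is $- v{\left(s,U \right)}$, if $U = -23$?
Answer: $23$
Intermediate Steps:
$s = -5$ ($s = 3 - 8 = -5$)
$v{\left(x,T \right)} = T$
$- v{\left(s,U \right)} = \left(-1\right) \left(-23\right) = 23$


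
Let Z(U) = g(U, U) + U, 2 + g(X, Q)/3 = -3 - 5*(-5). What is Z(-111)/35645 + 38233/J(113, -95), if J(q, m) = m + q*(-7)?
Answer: -1362860471/31581470 ≈ -43.154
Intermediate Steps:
J(q, m) = m - 7*q
g(X, Q) = 60 (g(X, Q) = -6 + 3*(-3 - 5*(-5)) = -6 + 3*(-3 + 25) = -6 + 3*22 = -6 + 66 = 60)
Z(U) = 60 + U
Z(-111)/35645 + 38233/J(113, -95) = (60 - 111)/35645 + 38233/(-95 - 7*113) = -51*1/35645 + 38233/(-95 - 791) = -51/35645 + 38233/(-886) = -51/35645 + 38233*(-1/886) = -51/35645 - 38233/886 = -1362860471/31581470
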